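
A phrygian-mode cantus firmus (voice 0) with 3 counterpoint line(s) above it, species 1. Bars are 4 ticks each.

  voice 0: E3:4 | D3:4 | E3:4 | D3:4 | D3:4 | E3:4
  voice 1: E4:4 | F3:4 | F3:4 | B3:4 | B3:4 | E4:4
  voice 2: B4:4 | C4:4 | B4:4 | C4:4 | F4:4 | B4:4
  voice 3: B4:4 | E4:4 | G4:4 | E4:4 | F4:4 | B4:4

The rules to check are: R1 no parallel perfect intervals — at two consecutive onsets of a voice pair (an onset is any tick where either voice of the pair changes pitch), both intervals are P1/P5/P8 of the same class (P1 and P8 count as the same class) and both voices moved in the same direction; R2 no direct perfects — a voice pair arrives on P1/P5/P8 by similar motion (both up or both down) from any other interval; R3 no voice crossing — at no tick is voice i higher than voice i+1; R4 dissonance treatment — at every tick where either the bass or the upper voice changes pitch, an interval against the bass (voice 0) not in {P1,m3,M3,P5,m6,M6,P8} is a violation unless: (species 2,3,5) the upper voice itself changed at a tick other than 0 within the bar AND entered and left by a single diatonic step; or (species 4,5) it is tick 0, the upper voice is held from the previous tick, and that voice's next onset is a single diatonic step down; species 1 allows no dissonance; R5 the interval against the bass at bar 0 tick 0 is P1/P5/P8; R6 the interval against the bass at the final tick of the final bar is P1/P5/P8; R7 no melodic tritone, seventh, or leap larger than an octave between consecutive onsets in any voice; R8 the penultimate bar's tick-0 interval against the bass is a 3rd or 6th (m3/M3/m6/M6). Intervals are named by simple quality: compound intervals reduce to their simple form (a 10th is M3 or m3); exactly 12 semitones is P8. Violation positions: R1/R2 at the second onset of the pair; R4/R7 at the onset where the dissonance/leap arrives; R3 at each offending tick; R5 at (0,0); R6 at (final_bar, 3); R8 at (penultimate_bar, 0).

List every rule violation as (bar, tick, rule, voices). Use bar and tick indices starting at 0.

(1, 0, R1, (1, 2))
(1, 0, R4, (0, 2))
(1, 0, R4, (0, 3))
(1, 0, R7, (1,))
(1, 0, R7, (2,))
(2, 0, R2, (0, 2))
(2, 0, R3, (2, 3))
(2, 0, R4, (0, 1))
(2, 0, R7, (2,))
(2, 1, R3, (2, 3))
(2, 2, R3, (2, 3))
(2, 3, R3, (2, 3))
(3, 0, R4, (0, 2))
(3, 0, R4, (0, 3))
(3, 0, R7, (1,))
(3, 0, R7, (2,))
(4, 0, R2, (2, 3))
(5, 0, R1, (2, 3))
(5, 0, R2, (0, 1))
(5, 0, R2, (0, 2))
(5, 0, R2, (0, 3))
(5, 0, R2, (1, 2))
(5, 0, R2, (1, 3))
(5, 0, R7, (2,))
(5, 0, R7, (3,))

bar 0: v0=E3 v1=E4 v2=B4 v3=B4 downbeat P5
bar 1: v0=D3 v1=F3 v2=C4 v3=E4 downbeat M2
bar 2: v0=E3 v1=F3 v2=B4 v3=G4 downbeat m3
bar 3: v0=D3 v1=B3 v2=C4 v3=E4 downbeat M2
bar 4: v0=D3 v1=B3 v2=F4 v3=F4 downbeat m3
bar 5: v0=E3 v1=E4 v2=B4 v3=B4 downbeat P5
  -> R1 @ bar 1 tick 0 v(1, 2): E4/B4 P5 -> F3/C4 P5 similar
  -> R4 @ bar 1 tick 0 v(0, 2): D3/C4 m7 untreated
  -> R4 @ bar 1 tick 0 v(0, 3): D3/E4 M2 untreated
  -> R7 @ bar 1 tick 0 v(1,): E4->F3 leap 11st
  -> R7 @ bar 1 tick 0 v(2,): B4->C4 leap 11st
  -> R2 @ bar 2 tick 0 v(0, 2): D3/C4 m7 -> E3/B4 P5 similar
  -> R3 @ bar 2 tick 0 v(2, 3): B4 above G4
  -> R4 @ bar 2 tick 0 v(0, 1): E3/F3 m2 untreated
  -> R7 @ bar 2 tick 0 v(2,): C4->B4 leap 11st
  -> R3 @ bar 2 tick 1 v(2, 3): B4 above G4
  -> R3 @ bar 2 tick 2 v(2, 3): B4 above G4
  -> R3 @ bar 2 tick 3 v(2, 3): B4 above G4
  -> R4 @ bar 3 tick 0 v(0, 2): D3/C4 m7 untreated
  -> R4 @ bar 3 tick 0 v(0, 3): D3/E4 M2 untreated
  -> R7 @ bar 3 tick 0 v(1,): F3->B3 leap 6st
  -> R7 @ bar 3 tick 0 v(2,): B4->C4 leap 11st
  -> R2 @ bar 4 tick 0 v(2, 3): C4/E4 M3 -> F4/F4 P1 similar
  -> R1 @ bar 5 tick 0 v(2, 3): F4/F4 P1 -> B4/B4 P1 similar
  -> R2 @ bar 5 tick 0 v(0, 1): D3/B3 M6 -> E3/E4 P8 similar
  -> R2 @ bar 5 tick 0 v(0, 2): D3/F4 m3 -> E3/B4 P5 similar
  -> R2 @ bar 5 tick 0 v(0, 3): D3/F4 m3 -> E3/B4 P5 similar
  -> R2 @ bar 5 tick 0 v(1, 2): B3/F4 TT -> E4/B4 P5 similar
  -> R2 @ bar 5 tick 0 v(1, 3): B3/F4 TT -> E4/B4 P5 similar
  -> R7 @ bar 5 tick 0 v(2,): F4->B4 leap 6st
  -> R7 @ bar 5 tick 0 v(3,): F4->B4 leap 6st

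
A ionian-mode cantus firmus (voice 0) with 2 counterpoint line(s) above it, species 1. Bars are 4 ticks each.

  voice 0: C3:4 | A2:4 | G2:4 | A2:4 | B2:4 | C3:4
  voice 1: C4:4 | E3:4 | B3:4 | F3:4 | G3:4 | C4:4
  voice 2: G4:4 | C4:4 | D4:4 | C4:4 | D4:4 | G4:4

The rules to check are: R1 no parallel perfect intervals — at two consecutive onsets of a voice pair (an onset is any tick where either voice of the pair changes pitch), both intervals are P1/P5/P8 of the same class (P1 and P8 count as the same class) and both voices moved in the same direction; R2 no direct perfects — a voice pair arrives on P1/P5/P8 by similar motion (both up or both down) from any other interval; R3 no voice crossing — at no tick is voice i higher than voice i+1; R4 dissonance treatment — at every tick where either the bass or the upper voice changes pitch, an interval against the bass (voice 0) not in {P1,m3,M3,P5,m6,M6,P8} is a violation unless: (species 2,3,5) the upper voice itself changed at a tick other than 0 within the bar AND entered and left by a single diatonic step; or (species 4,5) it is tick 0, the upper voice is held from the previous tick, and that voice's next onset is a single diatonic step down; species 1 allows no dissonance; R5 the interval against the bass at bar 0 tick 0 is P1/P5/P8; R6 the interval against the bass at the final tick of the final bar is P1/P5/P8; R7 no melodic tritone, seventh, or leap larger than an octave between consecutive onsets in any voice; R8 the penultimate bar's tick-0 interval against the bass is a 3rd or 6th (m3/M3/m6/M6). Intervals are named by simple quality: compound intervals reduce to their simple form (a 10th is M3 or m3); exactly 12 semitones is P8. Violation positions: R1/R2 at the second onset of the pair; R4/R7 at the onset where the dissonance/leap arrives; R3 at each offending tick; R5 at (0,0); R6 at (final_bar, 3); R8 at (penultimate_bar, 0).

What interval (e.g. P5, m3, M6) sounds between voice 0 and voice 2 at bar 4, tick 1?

m3

voice 0=B2 voice 2=D4 -> m3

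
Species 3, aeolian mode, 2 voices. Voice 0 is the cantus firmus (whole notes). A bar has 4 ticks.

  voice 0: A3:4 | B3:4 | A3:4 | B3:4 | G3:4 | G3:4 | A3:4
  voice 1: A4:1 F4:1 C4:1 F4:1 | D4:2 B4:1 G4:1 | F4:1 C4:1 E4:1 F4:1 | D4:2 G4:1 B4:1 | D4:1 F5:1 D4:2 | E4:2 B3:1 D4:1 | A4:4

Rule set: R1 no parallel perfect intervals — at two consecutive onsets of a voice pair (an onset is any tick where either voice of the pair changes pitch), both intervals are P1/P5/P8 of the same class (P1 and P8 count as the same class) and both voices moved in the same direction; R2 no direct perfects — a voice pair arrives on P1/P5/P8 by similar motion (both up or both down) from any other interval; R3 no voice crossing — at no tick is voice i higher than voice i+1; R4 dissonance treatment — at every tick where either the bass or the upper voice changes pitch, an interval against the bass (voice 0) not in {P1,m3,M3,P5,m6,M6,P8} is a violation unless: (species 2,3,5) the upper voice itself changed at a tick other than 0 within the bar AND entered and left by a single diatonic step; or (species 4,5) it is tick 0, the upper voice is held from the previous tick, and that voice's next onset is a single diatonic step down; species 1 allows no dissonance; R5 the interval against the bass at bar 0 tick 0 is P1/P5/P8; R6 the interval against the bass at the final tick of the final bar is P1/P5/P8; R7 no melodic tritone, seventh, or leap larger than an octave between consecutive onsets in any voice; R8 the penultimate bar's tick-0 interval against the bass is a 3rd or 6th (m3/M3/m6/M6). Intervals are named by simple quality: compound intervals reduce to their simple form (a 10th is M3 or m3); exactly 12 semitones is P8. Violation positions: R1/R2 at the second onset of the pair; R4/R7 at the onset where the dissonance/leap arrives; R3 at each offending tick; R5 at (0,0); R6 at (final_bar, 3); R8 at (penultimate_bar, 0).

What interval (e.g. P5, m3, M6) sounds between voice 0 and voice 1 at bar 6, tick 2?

P8

voice 0=A3 voice 1=A4 -> P8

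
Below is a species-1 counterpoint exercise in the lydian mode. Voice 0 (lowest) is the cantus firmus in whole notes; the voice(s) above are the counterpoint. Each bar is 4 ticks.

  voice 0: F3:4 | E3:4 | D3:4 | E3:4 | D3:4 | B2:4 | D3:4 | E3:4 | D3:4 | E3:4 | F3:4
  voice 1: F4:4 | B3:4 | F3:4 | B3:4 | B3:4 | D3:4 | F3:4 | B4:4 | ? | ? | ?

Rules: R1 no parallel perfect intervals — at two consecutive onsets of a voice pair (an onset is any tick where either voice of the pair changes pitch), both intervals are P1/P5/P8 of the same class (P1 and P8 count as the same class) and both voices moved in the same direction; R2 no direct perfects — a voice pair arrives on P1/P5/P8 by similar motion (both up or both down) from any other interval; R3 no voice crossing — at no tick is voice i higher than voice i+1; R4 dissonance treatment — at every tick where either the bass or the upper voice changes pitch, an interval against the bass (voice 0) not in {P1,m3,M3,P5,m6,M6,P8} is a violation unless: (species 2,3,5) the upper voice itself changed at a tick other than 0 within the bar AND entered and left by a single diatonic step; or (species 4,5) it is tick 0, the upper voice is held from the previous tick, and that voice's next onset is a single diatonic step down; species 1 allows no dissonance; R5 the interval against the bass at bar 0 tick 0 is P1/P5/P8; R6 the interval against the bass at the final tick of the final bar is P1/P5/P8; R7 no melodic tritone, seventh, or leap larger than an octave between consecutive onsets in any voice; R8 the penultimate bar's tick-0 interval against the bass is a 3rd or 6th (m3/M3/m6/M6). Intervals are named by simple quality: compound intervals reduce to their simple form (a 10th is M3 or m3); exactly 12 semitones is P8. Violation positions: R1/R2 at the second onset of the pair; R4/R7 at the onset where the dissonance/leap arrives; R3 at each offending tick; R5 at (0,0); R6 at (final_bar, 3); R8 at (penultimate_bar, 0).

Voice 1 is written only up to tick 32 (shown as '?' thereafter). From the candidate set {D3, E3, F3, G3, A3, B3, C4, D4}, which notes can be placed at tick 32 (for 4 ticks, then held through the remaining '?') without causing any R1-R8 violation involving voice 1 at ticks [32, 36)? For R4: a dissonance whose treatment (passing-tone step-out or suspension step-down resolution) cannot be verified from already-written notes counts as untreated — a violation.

{B3}

D3: violates R2,R7
E3: violates R4,R7
F3: violates R7
G3: violates R4,R7
A3: violates R1,R7
B3: legal
C4: violates R4,R7
D4: violates R2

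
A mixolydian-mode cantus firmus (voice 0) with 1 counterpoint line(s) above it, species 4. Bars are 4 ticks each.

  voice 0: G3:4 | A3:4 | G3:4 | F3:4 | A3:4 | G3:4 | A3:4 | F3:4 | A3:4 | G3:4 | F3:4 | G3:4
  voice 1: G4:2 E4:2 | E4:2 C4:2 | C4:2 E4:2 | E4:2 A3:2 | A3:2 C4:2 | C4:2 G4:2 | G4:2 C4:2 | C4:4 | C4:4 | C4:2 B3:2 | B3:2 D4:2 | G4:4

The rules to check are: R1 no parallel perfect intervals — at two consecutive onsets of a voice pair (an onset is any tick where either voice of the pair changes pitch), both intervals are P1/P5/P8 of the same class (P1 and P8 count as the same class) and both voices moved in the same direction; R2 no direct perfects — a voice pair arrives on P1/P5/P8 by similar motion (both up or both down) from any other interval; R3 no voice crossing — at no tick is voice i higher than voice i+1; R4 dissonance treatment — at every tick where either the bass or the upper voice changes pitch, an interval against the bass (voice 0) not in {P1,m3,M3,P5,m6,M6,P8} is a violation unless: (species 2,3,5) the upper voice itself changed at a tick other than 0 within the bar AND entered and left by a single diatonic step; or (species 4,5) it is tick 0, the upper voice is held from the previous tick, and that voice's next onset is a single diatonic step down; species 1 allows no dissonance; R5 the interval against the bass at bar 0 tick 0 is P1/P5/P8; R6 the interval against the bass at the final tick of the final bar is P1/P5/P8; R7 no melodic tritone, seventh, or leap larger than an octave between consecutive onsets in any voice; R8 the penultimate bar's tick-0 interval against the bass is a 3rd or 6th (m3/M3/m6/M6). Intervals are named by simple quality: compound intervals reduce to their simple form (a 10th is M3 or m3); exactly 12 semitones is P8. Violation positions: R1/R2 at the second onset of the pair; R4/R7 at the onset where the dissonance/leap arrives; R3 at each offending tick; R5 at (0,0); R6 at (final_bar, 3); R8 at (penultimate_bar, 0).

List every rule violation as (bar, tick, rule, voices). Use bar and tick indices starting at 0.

bar 0: v0=G3 v1=G4 downbeat P8
bar 1: v0=A3 v1=E4 downbeat P5
bar 2: v0=G3 v1=C4 downbeat P4
bar 3: v0=F3 v1=E4 downbeat M7
bar 4: v0=A3 v1=A3 downbeat P1
bar 5: v0=G3 v1=C4 downbeat P4
bar 6: v0=A3 v1=G4 downbeat m7
bar 7: v0=F3 v1=C4 downbeat P5
bar 8: v0=A3 v1=C4 downbeat m3
bar 9: v0=G3 v1=C4 downbeat P4
bar 10: v0=F3 v1=B3 downbeat TT
bar 11: v0=G3 v1=G4 downbeat P8
  -> R4 @ bar 2 tick 0 v(0, 1): G3/C4 P4 untreated
  -> R4 @ bar 3 tick 0 v(0, 1): F3/E4 M7 untreated
  -> R4 @ bar 5 tick 0 v(0, 1): G3/C4 P4 untreated
  -> R4 @ bar 6 tick 0 v(0, 1): A3/G4 m7 untreated
  -> R4 @ bar 10 tick 0 v(0, 1): F3/B3 TT untreated
  -> R8 @ bar 10 tick 0 v(0, 1): penult TT not 3rd/6th
  -> R2 @ bar 11 tick 0 v(0, 1): F3/D4 M6 -> G3/G4 P8 similar

(2, 0, R4, (0, 1))
(3, 0, R4, (0, 1))
(5, 0, R4, (0, 1))
(6, 0, R4, (0, 1))
(10, 0, R4, (0, 1))
(10, 0, R8, (0, 1))
(11, 0, R2, (0, 1))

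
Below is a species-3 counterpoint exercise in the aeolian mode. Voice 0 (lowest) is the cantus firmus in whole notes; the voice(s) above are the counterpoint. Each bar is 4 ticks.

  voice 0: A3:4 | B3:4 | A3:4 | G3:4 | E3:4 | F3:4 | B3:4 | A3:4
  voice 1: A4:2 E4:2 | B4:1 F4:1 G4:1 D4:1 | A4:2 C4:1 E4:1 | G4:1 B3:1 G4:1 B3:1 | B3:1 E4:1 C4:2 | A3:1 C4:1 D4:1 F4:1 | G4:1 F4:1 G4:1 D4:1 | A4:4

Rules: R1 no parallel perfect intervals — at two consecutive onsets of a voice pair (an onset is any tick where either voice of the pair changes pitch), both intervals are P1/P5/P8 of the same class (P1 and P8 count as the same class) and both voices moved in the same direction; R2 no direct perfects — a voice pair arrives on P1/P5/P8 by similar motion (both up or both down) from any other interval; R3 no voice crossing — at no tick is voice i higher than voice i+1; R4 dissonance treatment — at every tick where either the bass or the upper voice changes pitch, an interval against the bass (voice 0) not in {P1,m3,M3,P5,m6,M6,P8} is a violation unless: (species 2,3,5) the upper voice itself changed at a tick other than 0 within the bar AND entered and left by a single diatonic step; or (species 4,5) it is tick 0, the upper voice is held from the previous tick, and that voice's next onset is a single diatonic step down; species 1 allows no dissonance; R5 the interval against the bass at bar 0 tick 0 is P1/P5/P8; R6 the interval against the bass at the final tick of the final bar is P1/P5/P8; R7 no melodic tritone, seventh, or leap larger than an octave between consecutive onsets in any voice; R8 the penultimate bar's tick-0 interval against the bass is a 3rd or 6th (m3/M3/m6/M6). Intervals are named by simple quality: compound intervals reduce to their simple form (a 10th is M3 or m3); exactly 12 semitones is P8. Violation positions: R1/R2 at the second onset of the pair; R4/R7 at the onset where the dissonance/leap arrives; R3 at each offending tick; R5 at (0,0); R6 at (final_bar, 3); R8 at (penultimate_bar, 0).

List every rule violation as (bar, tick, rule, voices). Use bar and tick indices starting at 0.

(1, 0, R2, (0, 1))
(1, 1, R4, (0, 1))
(1, 1, R7, (1,))
(6, 0, R7, (0,))

bar 0: v0=A3 v1=A4 downbeat P8
bar 1: v0=B3 v1=B4 downbeat P8
bar 2: v0=A3 v1=A4 downbeat P8
bar 3: v0=G3 v1=G4 downbeat P8
bar 4: v0=E3 v1=B3 downbeat P5
bar 5: v0=F3 v1=A3 downbeat M3
bar 6: v0=B3 v1=G4 downbeat m6
bar 7: v0=A3 v1=A4 downbeat P8
  -> R2 @ bar 1 tick 0 v(0, 1): A3/E4 P5 -> B3/B4 P8 similar
  -> R4 @ bar 1 tick 1 v(0, 1): B3/F4 TT untreated
  -> R7 @ bar 1 tick 1 v(1,): B4->F4 leap 6st
  -> R7 @ bar 6 tick 0 v(0,): F3->B3 leap 6st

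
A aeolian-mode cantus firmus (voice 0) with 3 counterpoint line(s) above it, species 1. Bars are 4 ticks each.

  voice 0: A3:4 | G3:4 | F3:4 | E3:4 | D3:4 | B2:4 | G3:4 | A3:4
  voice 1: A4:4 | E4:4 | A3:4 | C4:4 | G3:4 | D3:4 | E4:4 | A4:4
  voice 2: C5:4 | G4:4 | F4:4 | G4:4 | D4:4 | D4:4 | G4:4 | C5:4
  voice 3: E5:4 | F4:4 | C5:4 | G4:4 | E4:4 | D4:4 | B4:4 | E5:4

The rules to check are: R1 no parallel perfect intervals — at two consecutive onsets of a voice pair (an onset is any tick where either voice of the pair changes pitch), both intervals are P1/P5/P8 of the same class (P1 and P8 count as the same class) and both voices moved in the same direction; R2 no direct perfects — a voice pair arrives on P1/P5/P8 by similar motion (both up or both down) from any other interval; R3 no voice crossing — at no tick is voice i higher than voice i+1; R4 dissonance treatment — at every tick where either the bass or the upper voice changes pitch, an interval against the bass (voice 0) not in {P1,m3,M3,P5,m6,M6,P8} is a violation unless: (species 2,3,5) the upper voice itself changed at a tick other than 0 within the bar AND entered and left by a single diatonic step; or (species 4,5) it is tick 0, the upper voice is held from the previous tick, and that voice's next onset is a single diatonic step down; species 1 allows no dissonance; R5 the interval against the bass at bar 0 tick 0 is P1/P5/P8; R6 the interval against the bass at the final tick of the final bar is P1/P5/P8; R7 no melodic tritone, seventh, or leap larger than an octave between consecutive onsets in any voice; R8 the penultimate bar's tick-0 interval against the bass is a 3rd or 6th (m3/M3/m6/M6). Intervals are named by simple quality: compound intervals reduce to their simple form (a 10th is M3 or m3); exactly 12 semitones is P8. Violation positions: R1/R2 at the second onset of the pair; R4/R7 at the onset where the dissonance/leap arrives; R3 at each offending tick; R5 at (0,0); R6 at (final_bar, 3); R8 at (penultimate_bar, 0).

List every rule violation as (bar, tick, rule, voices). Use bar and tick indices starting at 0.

bar 0: v0=A3 v1=A4 v2=C5 v3=E5 downbeat P5
bar 1: v0=G3 v1=E4 v2=G4 v3=F4 downbeat m7
bar 2: v0=F3 v1=A3 v2=F4 v3=C5 downbeat P5
bar 3: v0=E3 v1=C4 v2=G4 v3=G4 downbeat m3
bar 4: v0=D3 v1=G3 v2=D4 v3=E4 downbeat M2
bar 5: v0=B2 v1=D3 v2=D4 v3=D4 downbeat m3
bar 6: v0=G3 v1=E4 v2=G4 v3=B4 downbeat M3
bar 7: v0=A3 v1=A4 v2=C5 v3=E5 downbeat P5
  -> R5 @ bar 0 tick 0 v(0, 2): opens on m3
  -> R2 @ bar 1 tick 0 v(0, 2): A3/C5 m3 -> G3/G4 P8 similar
  -> R3 @ bar 1 tick 0 v(2, 3): G4 above F4
  -> R4 @ bar 1 tick 0 v(0, 3): G3/F4 m7 untreated
  -> R7 @ bar 1 tick 0 v(3,): E5->F4 leap 11st
  -> R3 @ bar 1 tick 1 v(2, 3): G4 above F4
  -> R3 @ bar 1 tick 2 v(2, 3): G4 above F4
  -> R3 @ bar 1 tick 3 v(2, 3): G4 above F4
  -> R1 @ bar 2 tick 0 v(0, 2): G3/G4 P8 -> F3/F4 P8 similar
  -> R2 @ bar 3 tick 0 v(1, 2): A3/F4 m6 -> C4/G4 P5 similar
  -> R1 @ bar 4 tick 0 v(1, 2): C4/G4 P5 -> G3/D4 P5 similar
  -> R2 @ bar 4 tick 0 v(0, 2): E3/G4 m3 -> D3/D4 P8 similar
  -> R4 @ bar 4 tick 0 v(0, 1): D3/G3 P4 untreated
  -> R4 @ bar 4 tick 0 v(0, 3): D3/E4 M2 untreated
  -> R2 @ bar 5 tick 0 v(1, 3): G3/E4 M6 -> D3/D4 P8 similar
  -> R2 @ bar 6 tick 0 v(0, 2): B2/D4 m3 -> G3/G4 P8 similar
  -> R2 @ bar 6 tick 0 v(1, 3): D3/D4 P8 -> E4/B4 P5 similar
  -> R7 @ bar 6 tick 0 v(1,): D3->E4 leap 14st
  -> R8 @ bar 6 tick 0 v(0, 2): penult P8 not 3rd/6th
  -> R1 @ bar 7 tick 0 v(1, 3): E4/B4 P5 -> A4/E5 P5 similar
  -> R2 @ bar 7 tick 0 v(0, 1): G3/E4 M6 -> A3/A4 P8 similar
  -> R2 @ bar 7 tick 0 v(0, 3): G3/B4 M3 -> A3/E5 P5 similar
  -> R6 @ bar 7 tick 3 v(0, 2): closes on m3

(0, 0, R5, (0, 2))
(1, 0, R2, (0, 2))
(1, 0, R3, (2, 3))
(1, 0, R4, (0, 3))
(1, 0, R7, (3,))
(1, 1, R3, (2, 3))
(1, 2, R3, (2, 3))
(1, 3, R3, (2, 3))
(2, 0, R1, (0, 2))
(3, 0, R2, (1, 2))
(4, 0, R1, (1, 2))
(4, 0, R2, (0, 2))
(4, 0, R4, (0, 1))
(4, 0, R4, (0, 3))
(5, 0, R2, (1, 3))
(6, 0, R2, (0, 2))
(6, 0, R2, (1, 3))
(6, 0, R7, (1,))
(6, 0, R8, (0, 2))
(7, 0, R1, (1, 3))
(7, 0, R2, (0, 1))
(7, 0, R2, (0, 3))
(7, 3, R6, (0, 2))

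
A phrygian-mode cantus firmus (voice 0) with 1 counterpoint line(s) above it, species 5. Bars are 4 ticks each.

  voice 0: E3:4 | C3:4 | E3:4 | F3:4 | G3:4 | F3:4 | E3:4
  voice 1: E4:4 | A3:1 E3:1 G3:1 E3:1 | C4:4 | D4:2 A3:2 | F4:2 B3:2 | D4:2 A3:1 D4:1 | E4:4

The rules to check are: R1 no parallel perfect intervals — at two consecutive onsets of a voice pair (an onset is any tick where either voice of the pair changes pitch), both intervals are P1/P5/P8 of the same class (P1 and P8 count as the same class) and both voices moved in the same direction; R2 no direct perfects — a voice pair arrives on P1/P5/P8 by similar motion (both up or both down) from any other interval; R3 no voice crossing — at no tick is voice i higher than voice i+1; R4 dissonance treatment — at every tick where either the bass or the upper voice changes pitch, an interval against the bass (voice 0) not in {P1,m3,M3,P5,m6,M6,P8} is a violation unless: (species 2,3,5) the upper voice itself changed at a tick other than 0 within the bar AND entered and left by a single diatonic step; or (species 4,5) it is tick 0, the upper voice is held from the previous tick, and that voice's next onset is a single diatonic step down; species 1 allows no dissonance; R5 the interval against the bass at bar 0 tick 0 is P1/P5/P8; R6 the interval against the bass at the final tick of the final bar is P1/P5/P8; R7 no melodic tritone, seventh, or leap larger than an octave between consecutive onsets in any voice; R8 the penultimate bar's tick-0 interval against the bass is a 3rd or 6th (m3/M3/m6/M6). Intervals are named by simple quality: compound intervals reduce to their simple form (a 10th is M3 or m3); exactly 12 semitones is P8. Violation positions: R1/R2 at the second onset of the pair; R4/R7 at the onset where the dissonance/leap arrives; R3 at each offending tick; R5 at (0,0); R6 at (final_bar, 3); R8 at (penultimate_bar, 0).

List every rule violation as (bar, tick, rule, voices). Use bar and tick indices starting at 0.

(4, 0, R4, (0, 1))
(4, 2, R7, (1,))

bar 0: v0=E3 v1=E4 downbeat P8
bar 1: v0=C3 v1=A3 downbeat M6
bar 2: v0=E3 v1=C4 downbeat m6
bar 3: v0=F3 v1=D4 downbeat M6
bar 4: v0=G3 v1=F4 downbeat m7
bar 5: v0=F3 v1=D4 downbeat M6
bar 6: v0=E3 v1=E4 downbeat P8
  -> R4 @ bar 4 tick 0 v(0, 1): G3/F4 m7 untreated
  -> R7 @ bar 4 tick 2 v(1,): F4->B3 leap 6st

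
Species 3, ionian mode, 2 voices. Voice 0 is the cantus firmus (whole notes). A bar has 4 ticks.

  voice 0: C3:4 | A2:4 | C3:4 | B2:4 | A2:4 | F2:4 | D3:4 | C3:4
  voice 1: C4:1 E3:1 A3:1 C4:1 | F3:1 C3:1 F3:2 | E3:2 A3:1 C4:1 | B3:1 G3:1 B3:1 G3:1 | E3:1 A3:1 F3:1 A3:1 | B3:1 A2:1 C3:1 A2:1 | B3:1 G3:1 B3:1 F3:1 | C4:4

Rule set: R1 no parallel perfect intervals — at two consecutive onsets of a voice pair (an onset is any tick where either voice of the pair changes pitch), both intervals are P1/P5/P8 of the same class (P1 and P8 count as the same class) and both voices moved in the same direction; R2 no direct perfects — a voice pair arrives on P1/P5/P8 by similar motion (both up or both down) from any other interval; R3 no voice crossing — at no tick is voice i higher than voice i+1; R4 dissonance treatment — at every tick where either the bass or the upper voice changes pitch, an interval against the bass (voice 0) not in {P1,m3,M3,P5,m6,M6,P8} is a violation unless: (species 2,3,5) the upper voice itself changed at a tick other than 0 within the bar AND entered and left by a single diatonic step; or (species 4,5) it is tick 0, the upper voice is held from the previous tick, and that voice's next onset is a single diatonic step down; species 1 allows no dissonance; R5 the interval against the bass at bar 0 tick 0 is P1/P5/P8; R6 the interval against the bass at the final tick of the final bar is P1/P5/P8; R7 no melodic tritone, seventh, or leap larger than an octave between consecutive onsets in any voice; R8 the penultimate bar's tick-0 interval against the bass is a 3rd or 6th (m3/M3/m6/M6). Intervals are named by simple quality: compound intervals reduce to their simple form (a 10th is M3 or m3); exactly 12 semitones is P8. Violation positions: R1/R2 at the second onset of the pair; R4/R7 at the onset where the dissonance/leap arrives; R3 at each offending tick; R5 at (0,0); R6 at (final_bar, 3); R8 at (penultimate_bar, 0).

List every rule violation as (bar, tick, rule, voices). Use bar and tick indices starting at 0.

bar 0: v0=C3 v1=C4 downbeat P8
bar 1: v0=A2 v1=F3 downbeat m6
bar 2: v0=C3 v1=E3 downbeat M3
bar 3: v0=B2 v1=B3 downbeat P8
bar 4: v0=A2 v1=E3 downbeat P5
bar 5: v0=F2 v1=B3 downbeat TT
bar 6: v0=D3 v1=B3 downbeat M6
bar 7: v0=C3 v1=C4 downbeat P8
  -> R1 @ bar 3 tick 0 v(0, 1): C3/C4 P8 -> B2/B3 P8 similar
  -> R2 @ bar 4 tick 0 v(0, 1): B2/G3 m6 -> A2/E3 P5 similar
  -> R4 @ bar 5 tick 0 v(0, 1): F2/B3 TT untreated
  -> R7 @ bar 5 tick 1 v(1,): B3->A2 leap 14st
  -> R7 @ bar 6 tick 0 v(1,): A2->B3 leap 14st
  -> R4 @ bar 6 tick 1 v(0, 1): D3/G3 P4 untreated
  -> R7 @ bar 6 tick 3 v(1,): B3->F3 leap 6st

(3, 0, R1, (0, 1))
(4, 0, R2, (0, 1))
(5, 0, R4, (0, 1))
(5, 1, R7, (1,))
(6, 0, R7, (1,))
(6, 1, R4, (0, 1))
(6, 3, R7, (1,))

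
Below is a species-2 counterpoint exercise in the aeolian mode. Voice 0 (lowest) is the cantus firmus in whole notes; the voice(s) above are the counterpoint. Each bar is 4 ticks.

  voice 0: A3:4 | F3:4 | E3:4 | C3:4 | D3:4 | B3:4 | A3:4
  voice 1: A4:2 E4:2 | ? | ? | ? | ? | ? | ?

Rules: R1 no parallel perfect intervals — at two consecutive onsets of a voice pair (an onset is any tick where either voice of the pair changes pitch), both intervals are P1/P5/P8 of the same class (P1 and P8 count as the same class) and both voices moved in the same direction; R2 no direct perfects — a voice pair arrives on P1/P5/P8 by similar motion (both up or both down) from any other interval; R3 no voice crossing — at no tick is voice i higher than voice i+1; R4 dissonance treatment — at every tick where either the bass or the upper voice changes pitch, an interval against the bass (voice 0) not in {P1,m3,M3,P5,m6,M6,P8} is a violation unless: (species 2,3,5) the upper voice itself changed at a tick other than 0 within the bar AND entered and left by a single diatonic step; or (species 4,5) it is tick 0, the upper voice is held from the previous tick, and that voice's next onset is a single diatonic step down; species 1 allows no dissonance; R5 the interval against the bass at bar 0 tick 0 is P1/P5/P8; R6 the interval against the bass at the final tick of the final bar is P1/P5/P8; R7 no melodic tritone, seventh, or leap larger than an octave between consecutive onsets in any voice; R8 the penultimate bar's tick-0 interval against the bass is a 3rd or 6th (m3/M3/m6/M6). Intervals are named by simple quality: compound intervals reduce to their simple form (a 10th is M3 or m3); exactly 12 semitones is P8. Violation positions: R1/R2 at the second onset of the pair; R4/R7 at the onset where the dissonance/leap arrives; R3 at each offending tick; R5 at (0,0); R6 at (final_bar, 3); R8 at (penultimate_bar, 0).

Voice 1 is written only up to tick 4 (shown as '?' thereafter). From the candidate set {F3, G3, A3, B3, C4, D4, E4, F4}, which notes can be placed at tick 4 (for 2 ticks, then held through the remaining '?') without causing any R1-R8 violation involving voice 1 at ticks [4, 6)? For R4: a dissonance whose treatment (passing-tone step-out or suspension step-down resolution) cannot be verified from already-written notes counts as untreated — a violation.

F3: violates R2,R7
G3: violates R4
A3: legal
B3: violates R4
C4: violates R1
D4: legal
E4: violates R4
F4: legal

{A3, D4, F4}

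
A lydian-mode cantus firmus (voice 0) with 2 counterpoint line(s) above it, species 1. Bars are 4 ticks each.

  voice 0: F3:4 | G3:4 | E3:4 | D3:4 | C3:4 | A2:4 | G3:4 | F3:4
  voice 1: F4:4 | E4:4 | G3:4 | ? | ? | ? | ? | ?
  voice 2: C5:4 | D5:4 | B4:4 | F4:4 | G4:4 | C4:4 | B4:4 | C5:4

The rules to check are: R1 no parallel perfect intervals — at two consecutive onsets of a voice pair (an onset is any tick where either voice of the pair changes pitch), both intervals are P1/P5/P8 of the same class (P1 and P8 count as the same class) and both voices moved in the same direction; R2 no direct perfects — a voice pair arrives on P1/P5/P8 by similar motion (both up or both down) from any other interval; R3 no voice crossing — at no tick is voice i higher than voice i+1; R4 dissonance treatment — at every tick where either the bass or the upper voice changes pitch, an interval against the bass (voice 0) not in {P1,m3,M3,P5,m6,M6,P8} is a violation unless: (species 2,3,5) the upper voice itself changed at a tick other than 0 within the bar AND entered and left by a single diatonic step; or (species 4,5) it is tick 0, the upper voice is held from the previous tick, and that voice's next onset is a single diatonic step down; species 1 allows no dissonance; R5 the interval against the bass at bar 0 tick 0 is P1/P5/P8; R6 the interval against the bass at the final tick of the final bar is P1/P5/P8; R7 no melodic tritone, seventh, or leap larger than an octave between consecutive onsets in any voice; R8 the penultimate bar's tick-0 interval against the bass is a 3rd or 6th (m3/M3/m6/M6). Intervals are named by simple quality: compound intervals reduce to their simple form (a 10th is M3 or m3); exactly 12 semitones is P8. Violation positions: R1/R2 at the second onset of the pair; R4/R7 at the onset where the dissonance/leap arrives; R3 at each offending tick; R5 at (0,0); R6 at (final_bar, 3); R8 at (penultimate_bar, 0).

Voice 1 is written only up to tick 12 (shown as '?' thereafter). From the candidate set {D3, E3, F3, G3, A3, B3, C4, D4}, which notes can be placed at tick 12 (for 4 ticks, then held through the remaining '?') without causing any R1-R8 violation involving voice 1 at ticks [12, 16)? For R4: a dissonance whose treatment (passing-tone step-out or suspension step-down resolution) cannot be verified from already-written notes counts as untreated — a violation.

{A3, B3, D4}

D3: violates R2
E3: violates R4
F3: violates R2
G3: violates R4
A3: legal
B3: legal
C4: violates R4
D4: legal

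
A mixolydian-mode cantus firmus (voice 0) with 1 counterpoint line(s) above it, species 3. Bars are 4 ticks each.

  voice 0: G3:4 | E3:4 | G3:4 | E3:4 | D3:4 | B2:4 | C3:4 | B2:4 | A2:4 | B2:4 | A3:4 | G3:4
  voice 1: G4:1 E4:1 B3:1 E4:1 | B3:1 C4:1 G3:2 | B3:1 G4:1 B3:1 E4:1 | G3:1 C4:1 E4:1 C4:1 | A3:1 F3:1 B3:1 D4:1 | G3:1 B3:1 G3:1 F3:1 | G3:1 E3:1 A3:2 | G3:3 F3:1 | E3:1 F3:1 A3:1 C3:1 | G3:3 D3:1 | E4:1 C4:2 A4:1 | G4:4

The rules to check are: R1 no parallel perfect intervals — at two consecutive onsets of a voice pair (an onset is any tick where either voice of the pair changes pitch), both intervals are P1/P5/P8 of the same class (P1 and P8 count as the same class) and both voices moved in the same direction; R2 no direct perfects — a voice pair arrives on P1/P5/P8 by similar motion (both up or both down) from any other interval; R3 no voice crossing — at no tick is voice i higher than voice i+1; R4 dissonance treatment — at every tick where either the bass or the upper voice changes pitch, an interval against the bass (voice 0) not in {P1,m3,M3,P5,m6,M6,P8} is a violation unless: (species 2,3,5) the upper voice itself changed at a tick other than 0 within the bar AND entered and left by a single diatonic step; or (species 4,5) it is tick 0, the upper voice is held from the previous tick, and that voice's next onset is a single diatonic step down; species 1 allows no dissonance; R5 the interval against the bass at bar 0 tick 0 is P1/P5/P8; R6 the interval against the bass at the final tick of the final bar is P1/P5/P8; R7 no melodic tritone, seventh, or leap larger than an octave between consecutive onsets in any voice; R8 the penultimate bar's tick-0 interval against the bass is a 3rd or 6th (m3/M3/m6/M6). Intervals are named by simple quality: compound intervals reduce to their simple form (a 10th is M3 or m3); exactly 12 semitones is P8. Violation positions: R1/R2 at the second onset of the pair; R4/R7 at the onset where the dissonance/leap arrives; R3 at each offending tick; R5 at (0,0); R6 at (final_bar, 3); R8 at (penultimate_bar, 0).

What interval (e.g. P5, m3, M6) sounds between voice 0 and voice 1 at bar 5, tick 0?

voice 0=B2 voice 1=G3 -> m6

m6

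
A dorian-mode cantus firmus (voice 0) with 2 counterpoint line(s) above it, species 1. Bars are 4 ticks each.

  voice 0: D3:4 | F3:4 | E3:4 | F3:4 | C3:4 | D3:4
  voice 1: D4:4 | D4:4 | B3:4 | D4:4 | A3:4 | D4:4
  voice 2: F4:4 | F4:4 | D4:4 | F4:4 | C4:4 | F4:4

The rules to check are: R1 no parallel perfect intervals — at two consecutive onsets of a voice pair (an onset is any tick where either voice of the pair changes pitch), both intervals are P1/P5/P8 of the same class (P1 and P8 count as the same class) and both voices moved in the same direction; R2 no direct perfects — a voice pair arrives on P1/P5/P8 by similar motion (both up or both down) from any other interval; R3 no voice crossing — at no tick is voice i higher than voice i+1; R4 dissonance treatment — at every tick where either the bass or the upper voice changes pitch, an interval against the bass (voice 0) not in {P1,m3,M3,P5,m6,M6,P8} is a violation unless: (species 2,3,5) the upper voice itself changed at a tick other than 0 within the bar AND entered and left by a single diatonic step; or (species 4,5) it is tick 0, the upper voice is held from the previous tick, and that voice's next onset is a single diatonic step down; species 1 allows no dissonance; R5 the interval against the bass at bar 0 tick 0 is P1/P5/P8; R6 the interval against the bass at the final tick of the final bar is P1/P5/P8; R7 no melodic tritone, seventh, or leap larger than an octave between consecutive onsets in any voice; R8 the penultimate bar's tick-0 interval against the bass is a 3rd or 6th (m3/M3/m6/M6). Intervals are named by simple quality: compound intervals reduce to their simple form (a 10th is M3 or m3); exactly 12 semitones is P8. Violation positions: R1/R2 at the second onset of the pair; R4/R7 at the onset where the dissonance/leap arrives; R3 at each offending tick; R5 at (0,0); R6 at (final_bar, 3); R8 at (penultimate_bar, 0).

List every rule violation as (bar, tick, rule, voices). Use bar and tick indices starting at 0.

bar 0: v0=D3 v1=D4 v2=F4 downbeat m3
bar 1: v0=F3 v1=D4 v2=F4 downbeat P8
bar 2: v0=E3 v1=B3 v2=D4 downbeat m7
bar 3: v0=F3 v1=D4 v2=F4 downbeat P8
bar 4: v0=C3 v1=A3 v2=C4 downbeat P8
bar 5: v0=D3 v1=D4 v2=F4 downbeat m3
  -> R5 @ bar 0 tick 0 v(0, 2): opens on m3
  -> R2 @ bar 2 tick 0 v(0, 1): F3/D4 M6 -> E3/B3 P5 similar
  -> R4 @ bar 2 tick 0 v(0, 2): E3/D4 m7 untreated
  -> R2 @ bar 3 tick 0 v(0, 2): E3/D4 m7 -> F3/F4 P8 similar
  -> R1 @ bar 4 tick 0 v(0, 2): F3/F4 P8 -> C3/C4 P8 similar
  -> R8 @ bar 4 tick 0 v(0, 2): penult P8 not 3rd/6th
  -> R2 @ bar 5 tick 0 v(0, 1): C3/A3 M6 -> D3/D4 P8 similar
  -> R6 @ bar 5 tick 3 v(0, 2): closes on m3

(0, 0, R5, (0, 2))
(2, 0, R2, (0, 1))
(2, 0, R4, (0, 2))
(3, 0, R2, (0, 2))
(4, 0, R1, (0, 2))
(4, 0, R8, (0, 2))
(5, 0, R2, (0, 1))
(5, 3, R6, (0, 2))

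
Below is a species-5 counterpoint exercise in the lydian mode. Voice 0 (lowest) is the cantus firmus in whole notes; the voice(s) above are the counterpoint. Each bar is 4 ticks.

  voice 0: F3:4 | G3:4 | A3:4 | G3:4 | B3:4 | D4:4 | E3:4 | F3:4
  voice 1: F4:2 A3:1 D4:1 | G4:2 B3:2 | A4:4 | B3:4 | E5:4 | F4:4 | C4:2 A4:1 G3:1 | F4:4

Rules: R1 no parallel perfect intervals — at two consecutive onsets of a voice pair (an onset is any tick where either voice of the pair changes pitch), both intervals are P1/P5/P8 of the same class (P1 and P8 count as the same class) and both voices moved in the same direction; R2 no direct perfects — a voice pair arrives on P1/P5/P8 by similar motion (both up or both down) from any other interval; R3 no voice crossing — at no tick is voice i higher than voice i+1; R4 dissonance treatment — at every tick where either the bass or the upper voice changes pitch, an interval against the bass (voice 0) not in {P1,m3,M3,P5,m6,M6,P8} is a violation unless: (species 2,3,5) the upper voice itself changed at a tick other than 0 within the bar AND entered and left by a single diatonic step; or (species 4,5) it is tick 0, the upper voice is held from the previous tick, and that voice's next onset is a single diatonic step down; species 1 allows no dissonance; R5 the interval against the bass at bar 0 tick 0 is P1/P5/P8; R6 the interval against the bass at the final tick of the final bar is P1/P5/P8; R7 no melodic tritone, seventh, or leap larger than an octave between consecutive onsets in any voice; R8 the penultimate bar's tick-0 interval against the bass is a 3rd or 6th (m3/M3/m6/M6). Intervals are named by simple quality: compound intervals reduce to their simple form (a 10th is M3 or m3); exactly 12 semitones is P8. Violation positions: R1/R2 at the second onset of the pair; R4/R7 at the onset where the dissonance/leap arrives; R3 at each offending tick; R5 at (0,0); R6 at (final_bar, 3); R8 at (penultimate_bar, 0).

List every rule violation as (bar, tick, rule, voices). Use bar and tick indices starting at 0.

bar 0: v0=F3 v1=F4 downbeat P8
bar 1: v0=G3 v1=G4 downbeat P8
bar 2: v0=A3 v1=A4 downbeat P8
bar 3: v0=G3 v1=B3 downbeat M3
bar 4: v0=B3 v1=E5 downbeat P4
bar 5: v0=D4 v1=F4 downbeat m3
bar 6: v0=E3 v1=C4 downbeat m6
bar 7: v0=F3 v1=F4 downbeat P8
  -> R2 @ bar 1 tick 0 v(0, 1): F3/D4 M6 -> G3/G4 P8 similar
  -> R2 @ bar 2 tick 0 v(0, 1): G3/B3 M3 -> A3/A4 P8 similar
  -> R7 @ bar 2 tick 0 v(1,): B3->A4 leap 10st
  -> R7 @ bar 3 tick 0 v(1,): A4->B3 leap 10st
  -> R4 @ bar 4 tick 0 v(0, 1): B3/E5 P4 untreated
  -> R7 @ bar 4 tick 0 v(1,): B3->E5 leap 17st
  -> R7 @ bar 5 tick 0 v(1,): E5->F4 leap 11st
  -> R7 @ bar 6 tick 0 v(0,): D4->E3 leap 10st
  -> R4 @ bar 6 tick 2 v(0, 1): E3/A4 P4 untreated
  -> R7 @ bar 6 tick 3 v(1,): A4->G3 leap 14st
  -> R2 @ bar 7 tick 0 v(0, 1): E3/G3 m3 -> F3/F4 P8 similar
  -> R7 @ bar 7 tick 0 v(1,): G3->F4 leap 10st

(1, 0, R2, (0, 1))
(2, 0, R2, (0, 1))
(2, 0, R7, (1,))
(3, 0, R7, (1,))
(4, 0, R4, (0, 1))
(4, 0, R7, (1,))
(5, 0, R7, (1,))
(6, 0, R7, (0,))
(6, 2, R4, (0, 1))
(6, 3, R7, (1,))
(7, 0, R2, (0, 1))
(7, 0, R7, (1,))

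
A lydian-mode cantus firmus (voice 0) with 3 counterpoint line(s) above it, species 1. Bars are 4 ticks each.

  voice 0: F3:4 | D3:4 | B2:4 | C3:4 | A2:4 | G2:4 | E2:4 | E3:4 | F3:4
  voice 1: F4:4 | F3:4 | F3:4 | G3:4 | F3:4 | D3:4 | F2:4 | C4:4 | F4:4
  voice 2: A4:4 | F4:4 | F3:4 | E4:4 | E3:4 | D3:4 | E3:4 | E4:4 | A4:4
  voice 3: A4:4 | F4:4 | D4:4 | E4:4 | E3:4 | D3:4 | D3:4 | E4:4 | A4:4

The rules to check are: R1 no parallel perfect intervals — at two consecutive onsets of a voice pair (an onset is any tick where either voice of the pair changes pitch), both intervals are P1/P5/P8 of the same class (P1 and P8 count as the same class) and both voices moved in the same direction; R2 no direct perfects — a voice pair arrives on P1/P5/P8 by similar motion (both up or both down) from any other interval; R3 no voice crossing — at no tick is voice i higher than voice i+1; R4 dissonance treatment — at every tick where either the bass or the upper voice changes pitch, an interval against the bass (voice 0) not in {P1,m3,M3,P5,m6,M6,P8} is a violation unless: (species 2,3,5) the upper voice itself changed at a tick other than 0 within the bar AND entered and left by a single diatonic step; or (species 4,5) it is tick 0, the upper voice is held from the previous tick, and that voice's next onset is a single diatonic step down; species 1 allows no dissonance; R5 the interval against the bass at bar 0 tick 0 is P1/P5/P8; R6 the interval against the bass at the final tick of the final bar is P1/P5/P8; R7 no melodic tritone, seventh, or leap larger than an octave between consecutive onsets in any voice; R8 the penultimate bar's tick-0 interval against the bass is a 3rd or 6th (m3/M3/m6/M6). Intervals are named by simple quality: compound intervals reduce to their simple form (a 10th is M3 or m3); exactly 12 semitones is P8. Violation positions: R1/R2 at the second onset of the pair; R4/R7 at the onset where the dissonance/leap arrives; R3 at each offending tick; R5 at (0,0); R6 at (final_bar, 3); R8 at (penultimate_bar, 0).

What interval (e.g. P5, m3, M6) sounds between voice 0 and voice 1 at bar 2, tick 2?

TT

voice 0=B2 voice 1=F3 -> TT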